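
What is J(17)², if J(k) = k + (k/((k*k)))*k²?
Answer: 1156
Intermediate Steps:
J(k) = 2*k (J(k) = k + (k/(k²))*k² = k + (k/k²)*k² = k + k²/k = k + k = 2*k)
J(17)² = (2*17)² = 34² = 1156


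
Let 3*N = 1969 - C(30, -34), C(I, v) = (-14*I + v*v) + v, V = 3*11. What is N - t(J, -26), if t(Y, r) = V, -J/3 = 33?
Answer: 1168/3 ≈ 389.33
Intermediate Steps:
J = -99 (J = -3*33 = -99)
V = 33
C(I, v) = v + v**2 - 14*I (C(I, v) = (-14*I + v**2) + v = (v**2 - 14*I) + v = v + v**2 - 14*I)
t(Y, r) = 33
N = 1267/3 (N = (1969 - (-34 + (-34)**2 - 14*30))/3 = (1969 - (-34 + 1156 - 420))/3 = (1969 - 1*702)/3 = (1969 - 702)/3 = (1/3)*1267 = 1267/3 ≈ 422.33)
N - t(J, -26) = 1267/3 - 1*33 = 1267/3 - 33 = 1168/3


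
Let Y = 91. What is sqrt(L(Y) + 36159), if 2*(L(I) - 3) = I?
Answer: sqrt(144830)/2 ≈ 190.28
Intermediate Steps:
L(I) = 3 + I/2
sqrt(L(Y) + 36159) = sqrt((3 + (1/2)*91) + 36159) = sqrt((3 + 91/2) + 36159) = sqrt(97/2 + 36159) = sqrt(72415/2) = sqrt(144830)/2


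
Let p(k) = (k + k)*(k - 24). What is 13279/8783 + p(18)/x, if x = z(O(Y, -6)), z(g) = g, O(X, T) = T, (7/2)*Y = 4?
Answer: 329467/8783 ≈ 37.512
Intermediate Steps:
Y = 8/7 (Y = (2/7)*4 = 8/7 ≈ 1.1429)
p(k) = 2*k*(-24 + k) (p(k) = (2*k)*(-24 + k) = 2*k*(-24 + k))
x = -6
13279/8783 + p(18)/x = 13279/8783 + (2*18*(-24 + 18))/(-6) = 13279*(1/8783) + (2*18*(-6))*(-⅙) = 13279/8783 - 216*(-⅙) = 13279/8783 + 36 = 329467/8783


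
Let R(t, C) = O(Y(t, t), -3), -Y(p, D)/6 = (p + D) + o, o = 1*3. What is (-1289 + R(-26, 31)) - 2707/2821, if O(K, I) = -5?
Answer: -3653081/2821 ≈ -1295.0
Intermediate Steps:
o = 3
Y(p, D) = -18 - 6*D - 6*p (Y(p, D) = -6*((p + D) + 3) = -6*((D + p) + 3) = -6*(3 + D + p) = -18 - 6*D - 6*p)
R(t, C) = -5
(-1289 + R(-26, 31)) - 2707/2821 = (-1289 - 5) - 2707/2821 = -1294 - 2707*1/2821 = -1294 - 2707/2821 = -3653081/2821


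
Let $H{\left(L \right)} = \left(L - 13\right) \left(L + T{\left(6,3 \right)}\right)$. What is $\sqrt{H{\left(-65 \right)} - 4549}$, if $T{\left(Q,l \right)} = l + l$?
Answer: $\sqrt{53} \approx 7.2801$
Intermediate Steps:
$T{\left(Q,l \right)} = 2 l$
$H{\left(L \right)} = \left(-13 + L\right) \left(6 + L\right)$ ($H{\left(L \right)} = \left(L - 13\right) \left(L + 2 \cdot 3\right) = \left(-13 + L\right) \left(L + 6\right) = \left(-13 + L\right) \left(6 + L\right)$)
$\sqrt{H{\left(-65 \right)} - 4549} = \sqrt{\left(-78 + \left(-65\right)^{2} - -455\right) - 4549} = \sqrt{\left(-78 + 4225 + 455\right) - 4549} = \sqrt{4602 - 4549} = \sqrt{53}$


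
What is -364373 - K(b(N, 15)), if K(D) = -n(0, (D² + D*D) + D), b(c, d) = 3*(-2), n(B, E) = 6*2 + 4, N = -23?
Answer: -364357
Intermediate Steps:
n(B, E) = 16 (n(B, E) = 12 + 4 = 16)
b(c, d) = -6
K(D) = -16 (K(D) = -1*16 = -16)
-364373 - K(b(N, 15)) = -364373 - 1*(-16) = -364373 + 16 = -364357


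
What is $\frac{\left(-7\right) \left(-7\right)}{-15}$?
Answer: $- \frac{49}{15} \approx -3.2667$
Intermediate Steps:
$\frac{\left(-7\right) \left(-7\right)}{-15} = 49 \left(- \frac{1}{15}\right) = - \frac{49}{15}$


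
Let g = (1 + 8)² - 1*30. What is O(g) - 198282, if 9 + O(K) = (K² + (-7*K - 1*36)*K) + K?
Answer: -215682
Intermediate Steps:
g = 51 (g = 9² - 30 = 81 - 30 = 51)
O(K) = -9 + K + K² + K*(-36 - 7*K) (O(K) = -9 + ((K² + (-7*K - 1*36)*K) + K) = -9 + ((K² + (-7*K - 36)*K) + K) = -9 + ((K² + (-36 - 7*K)*K) + K) = -9 + ((K² + K*(-36 - 7*K)) + K) = -9 + (K + K² + K*(-36 - 7*K)) = -9 + K + K² + K*(-36 - 7*K))
O(g) - 198282 = (-9 - 35*51 - 6*51²) - 198282 = (-9 - 1785 - 6*2601) - 198282 = (-9 - 1785 - 15606) - 198282 = -17400 - 198282 = -215682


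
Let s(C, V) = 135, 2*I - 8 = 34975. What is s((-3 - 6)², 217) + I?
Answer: 35253/2 ≈ 17627.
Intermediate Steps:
I = 34983/2 (I = 4 + (½)*34975 = 4 + 34975/2 = 34983/2 ≈ 17492.)
s((-3 - 6)², 217) + I = 135 + 34983/2 = 35253/2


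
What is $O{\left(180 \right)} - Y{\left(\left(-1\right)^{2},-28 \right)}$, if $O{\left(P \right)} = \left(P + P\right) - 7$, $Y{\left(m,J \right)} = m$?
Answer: $352$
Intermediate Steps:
$O{\left(P \right)} = -7 + 2 P$ ($O{\left(P \right)} = 2 P - 7 = -7 + 2 P$)
$O{\left(180 \right)} - Y{\left(\left(-1\right)^{2},-28 \right)} = \left(-7 + 2 \cdot 180\right) - \left(-1\right)^{2} = \left(-7 + 360\right) - 1 = 353 - 1 = 352$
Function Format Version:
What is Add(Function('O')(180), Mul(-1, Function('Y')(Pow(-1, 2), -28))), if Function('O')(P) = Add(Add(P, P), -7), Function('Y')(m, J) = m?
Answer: 352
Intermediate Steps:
Function('O')(P) = Add(-7, Mul(2, P)) (Function('O')(P) = Add(Mul(2, P), -7) = Add(-7, Mul(2, P)))
Add(Function('O')(180), Mul(-1, Function('Y')(Pow(-1, 2), -28))) = Add(Add(-7, Mul(2, 180)), Mul(-1, Pow(-1, 2))) = Add(Add(-7, 360), Mul(-1, 1)) = Add(353, -1) = 352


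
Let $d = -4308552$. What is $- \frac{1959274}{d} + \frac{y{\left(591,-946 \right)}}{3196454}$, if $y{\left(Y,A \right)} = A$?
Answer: $\frac{1564663331051}{3443022068652} \approx 0.45444$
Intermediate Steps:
$- \frac{1959274}{d} + \frac{y{\left(591,-946 \right)}}{3196454} = - \frac{1959274}{-4308552} - \frac{946}{3196454} = \left(-1959274\right) \left(- \frac{1}{4308552}\right) - \frac{473}{1598227} = \frac{979637}{2154276} - \frac{473}{1598227} = \frac{1564663331051}{3443022068652}$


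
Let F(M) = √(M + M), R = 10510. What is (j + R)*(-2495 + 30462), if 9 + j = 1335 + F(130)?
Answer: 331017412 + 55934*√65 ≈ 3.3147e+8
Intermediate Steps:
F(M) = √2*√M (F(M) = √(2*M) = √2*√M)
j = 1326 + 2*√65 (j = -9 + (1335 + √2*√130) = -9 + (1335 + 2*√65) = 1326 + 2*√65 ≈ 1342.1)
(j + R)*(-2495 + 30462) = ((1326 + 2*√65) + 10510)*(-2495 + 30462) = (11836 + 2*√65)*27967 = 331017412 + 55934*√65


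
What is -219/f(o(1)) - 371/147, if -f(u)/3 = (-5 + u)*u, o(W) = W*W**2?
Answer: -1745/84 ≈ -20.774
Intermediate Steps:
o(W) = W**3
f(u) = -3*u*(-5 + u) (f(u) = -3*(-5 + u)*u = -3*u*(-5 + u))
-219/f(o(1)) - 371/147 = -219*1/(3*(5 - 1*1**3)) - 371/147 = -219*1/(3*(5 - 1*1)) - 371*1/147 = -219*1/(3*(5 - 1)) - 53/21 = -219/(3*1*4) - 53/21 = -219/12 - 53/21 = -219*1/12 - 53/21 = -73/4 - 53/21 = -1745/84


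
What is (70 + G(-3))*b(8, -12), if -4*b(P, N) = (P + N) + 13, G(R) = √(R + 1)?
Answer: -315/2 - 9*I*√2/4 ≈ -157.5 - 3.182*I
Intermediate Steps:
G(R) = √(1 + R)
b(P, N) = -13/4 - N/4 - P/4 (b(P, N) = -((P + N) + 13)/4 = -((N + P) + 13)/4 = -(13 + N + P)/4 = -13/4 - N/4 - P/4)
(70 + G(-3))*b(8, -12) = (70 + √(1 - 3))*(-13/4 - ¼*(-12) - ¼*8) = (70 + √(-2))*(-13/4 + 3 - 2) = (70 + I*√2)*(-9/4) = -315/2 - 9*I*√2/4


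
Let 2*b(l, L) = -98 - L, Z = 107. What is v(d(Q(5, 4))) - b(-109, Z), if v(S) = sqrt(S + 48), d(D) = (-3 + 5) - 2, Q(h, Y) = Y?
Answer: 205/2 + 4*sqrt(3) ≈ 109.43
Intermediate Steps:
b(l, L) = -49 - L/2 (b(l, L) = (-98 - L)/2 = -49 - L/2)
d(D) = 0 (d(D) = 2 - 2 = 0)
v(S) = sqrt(48 + S)
v(d(Q(5, 4))) - b(-109, Z) = sqrt(48 + 0) - (-49 - 1/2*107) = sqrt(48) - (-49 - 107/2) = 4*sqrt(3) - 1*(-205/2) = 4*sqrt(3) + 205/2 = 205/2 + 4*sqrt(3)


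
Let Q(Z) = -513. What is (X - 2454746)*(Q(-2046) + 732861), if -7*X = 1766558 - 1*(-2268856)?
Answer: -15539425637328/7 ≈ -2.2199e+12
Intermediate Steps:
X = -4035414/7 (X = -(1766558 - 1*(-2268856))/7 = -(1766558 + 2268856)/7 = -1/7*4035414 = -4035414/7 ≈ -5.7649e+5)
(X - 2454746)*(Q(-2046) + 732861) = (-4035414/7 - 2454746)*(-513 + 732861) = -21218636/7*732348 = -15539425637328/7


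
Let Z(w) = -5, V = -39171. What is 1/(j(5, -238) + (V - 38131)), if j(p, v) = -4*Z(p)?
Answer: -1/77282 ≈ -1.2940e-5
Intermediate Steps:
j(p, v) = 20 (j(p, v) = -4*(-5) = 20)
1/(j(5, -238) + (V - 38131)) = 1/(20 + (-39171 - 38131)) = 1/(20 - 77302) = 1/(-77282) = -1/77282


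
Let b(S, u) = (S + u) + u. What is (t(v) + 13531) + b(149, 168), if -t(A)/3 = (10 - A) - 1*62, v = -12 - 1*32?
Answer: 14040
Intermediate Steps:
v = -44 (v = -12 - 32 = -44)
b(S, u) = S + 2*u
t(A) = 156 + 3*A (t(A) = -3*((10 - A) - 1*62) = -3*((10 - A) - 62) = -3*(-52 - A) = 156 + 3*A)
(t(v) + 13531) + b(149, 168) = ((156 + 3*(-44)) + 13531) + (149 + 2*168) = ((156 - 132) + 13531) + (149 + 336) = (24 + 13531) + 485 = 13555 + 485 = 14040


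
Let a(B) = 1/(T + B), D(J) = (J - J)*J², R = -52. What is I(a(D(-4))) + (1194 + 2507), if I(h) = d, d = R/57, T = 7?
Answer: 210905/57 ≈ 3700.1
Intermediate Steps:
D(J) = 0 (D(J) = 0*J² = 0)
d = -52/57 ≈ -0.91228
a(B) = 1/(7 + B)
I(h) = -52/57
I(a(D(-4))) + (1194 + 2507) = -52/57 + (1194 + 2507) = -52/57 + 3701 = 210905/57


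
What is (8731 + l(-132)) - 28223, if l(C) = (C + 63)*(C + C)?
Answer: -1276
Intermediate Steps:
l(C) = 2*C*(63 + C) (l(C) = (63 + C)*(2*C) = 2*C*(63 + C))
(8731 + l(-132)) - 28223 = (8731 + 2*(-132)*(63 - 132)) - 28223 = (8731 + 2*(-132)*(-69)) - 28223 = (8731 + 18216) - 28223 = 26947 - 28223 = -1276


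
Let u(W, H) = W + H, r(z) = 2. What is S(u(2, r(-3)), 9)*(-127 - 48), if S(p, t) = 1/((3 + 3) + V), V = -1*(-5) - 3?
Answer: -175/8 ≈ -21.875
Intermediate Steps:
u(W, H) = H + W
V = 2 (V = 5 - 3 = 2)
S(p, t) = ⅛ (S(p, t) = 1/((3 + 3) + 2) = 1/(6 + 2) = 1/8 = ⅛)
S(u(2, r(-3)), 9)*(-127 - 48) = (-127 - 48)/8 = (⅛)*(-175) = -175/8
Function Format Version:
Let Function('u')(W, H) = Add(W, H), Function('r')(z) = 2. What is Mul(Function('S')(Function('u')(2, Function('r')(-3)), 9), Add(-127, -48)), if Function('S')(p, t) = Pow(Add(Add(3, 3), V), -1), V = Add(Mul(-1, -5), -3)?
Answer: Rational(-175, 8) ≈ -21.875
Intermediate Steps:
Function('u')(W, H) = Add(H, W)
V = 2 (V = Add(5, -3) = 2)
Function('S')(p, t) = Rational(1, 8) (Function('S')(p, t) = Pow(Add(Add(3, 3), 2), -1) = Pow(Add(6, 2), -1) = Pow(8, -1) = Rational(1, 8))
Mul(Function('S')(Function('u')(2, Function('r')(-3)), 9), Add(-127, -48)) = Mul(Rational(1, 8), Add(-127, -48)) = Mul(Rational(1, 8), -175) = Rational(-175, 8)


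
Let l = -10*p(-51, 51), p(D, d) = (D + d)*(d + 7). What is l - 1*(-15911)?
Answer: 15911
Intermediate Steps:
p(D, d) = (7 + d)*(D + d) (p(D, d) = (D + d)*(7 + d) = (7 + d)*(D + d))
l = 0 (l = -10*(51² + 7*(-51) + 7*51 - 51*51) = -10*(2601 - 357 + 357 - 2601) = -10*0 = 0)
l - 1*(-15911) = 0 - 1*(-15911) = 0 + 15911 = 15911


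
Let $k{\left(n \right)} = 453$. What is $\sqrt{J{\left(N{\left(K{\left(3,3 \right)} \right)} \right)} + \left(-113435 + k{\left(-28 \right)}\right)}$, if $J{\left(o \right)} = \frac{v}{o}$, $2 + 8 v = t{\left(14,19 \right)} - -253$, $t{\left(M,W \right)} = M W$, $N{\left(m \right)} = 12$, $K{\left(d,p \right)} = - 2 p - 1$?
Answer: $\frac{i \sqrt{65074530}}{24} \approx 336.12 i$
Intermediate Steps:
$K{\left(d,p \right)} = -1 - 2 p$
$v = \frac{517}{8}$ ($v = - \frac{1}{4} + \frac{14 \cdot 19 - -253}{8} = - \frac{1}{4} + \frac{266 + 253}{8} = - \frac{1}{4} + \frac{1}{8} \cdot 519 = - \frac{1}{4} + \frac{519}{8} = \frac{517}{8} \approx 64.625$)
$J{\left(o \right)} = \frac{517}{8 o}$
$\sqrt{J{\left(N{\left(K{\left(3,3 \right)} \right)} \right)} + \left(-113435 + k{\left(-28 \right)}\right)} = \sqrt{\frac{517}{8 \cdot 12} + \left(-113435 + 453\right)} = \sqrt{\frac{517}{8} \cdot \frac{1}{12} - 112982} = \sqrt{\frac{517}{96} - 112982} = \sqrt{- \frac{10845755}{96}} = \frac{i \sqrt{65074530}}{24}$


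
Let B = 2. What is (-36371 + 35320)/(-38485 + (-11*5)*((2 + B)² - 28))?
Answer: 1051/37825 ≈ 0.027786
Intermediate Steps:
(-36371 + 35320)/(-38485 + (-11*5)*((2 + B)² - 28)) = (-36371 + 35320)/(-38485 + (-11*5)*((2 + 2)² - 28)) = -1051/(-38485 - 55*(4² - 28)) = -1051/(-38485 - 55*(16 - 28)) = -1051/(-38485 - 55*(-12)) = -1051/(-38485 + 660) = -1051/(-37825) = -1051*(-1/37825) = 1051/37825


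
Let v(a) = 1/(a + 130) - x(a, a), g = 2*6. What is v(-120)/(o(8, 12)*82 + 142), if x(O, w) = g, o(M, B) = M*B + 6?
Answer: -119/85060 ≈ -0.0013990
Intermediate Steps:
o(M, B) = 6 + B*M (o(M, B) = B*M + 6 = 6 + B*M)
g = 12
x(O, w) = 12
v(a) = -12 + 1/(130 + a) (v(a) = 1/(a + 130) - 1*12 = 1/(130 + a) - 12 = -12 + 1/(130 + a))
v(-120)/(o(8, 12)*82 + 142) = ((-1559 - 12*(-120))/(130 - 120))/((6 + 12*8)*82 + 142) = ((-1559 + 1440)/10)/((6 + 96)*82 + 142) = ((1/10)*(-119))/(102*82 + 142) = -119/(10*(8364 + 142)) = -119/10/8506 = -119/10*1/8506 = -119/85060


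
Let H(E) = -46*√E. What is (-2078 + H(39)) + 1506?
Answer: -572 - 46*√39 ≈ -859.27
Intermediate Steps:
(-2078 + H(39)) + 1506 = (-2078 - 46*√39) + 1506 = -572 - 46*√39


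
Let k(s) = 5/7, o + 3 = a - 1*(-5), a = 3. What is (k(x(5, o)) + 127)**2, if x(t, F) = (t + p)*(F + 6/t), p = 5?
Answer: 799236/49 ≈ 16311.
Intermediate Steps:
o = 5 (o = -3 + (3 - 1*(-5)) = -3 + (3 + 5) = -3 + 8 = 5)
x(t, F) = (5 + t)*(F + 6/t) (x(t, F) = (t + 5)*(F + 6/t) = (5 + t)*(F + 6/t))
k(s) = 5/7 (k(s) = 5*(1/7) = 5/7)
(k(x(5, o)) + 127)**2 = (5/7 + 127)**2 = (894/7)**2 = 799236/49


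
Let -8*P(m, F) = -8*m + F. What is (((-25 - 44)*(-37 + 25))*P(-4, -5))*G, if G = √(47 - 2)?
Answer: -16767*√5/2 ≈ -18746.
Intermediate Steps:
G = 3*√5 (G = √45 = 3*√5 ≈ 6.7082)
P(m, F) = m - F/8 (P(m, F) = -(-8*m + F)/8 = -(F - 8*m)/8 = m - F/8)
(((-25 - 44)*(-37 + 25))*P(-4, -5))*G = (((-25 - 44)*(-37 + 25))*(-4 - ⅛*(-5)))*(3*√5) = ((-69*(-12))*(-4 + 5/8))*(3*√5) = (828*(-27/8))*(3*√5) = -16767*√5/2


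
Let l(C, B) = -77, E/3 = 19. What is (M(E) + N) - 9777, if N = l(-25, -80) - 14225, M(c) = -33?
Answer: -24112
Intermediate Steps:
E = 57 (E = 3*19 = 57)
N = -14302 (N = -77 - 14225 = -14302)
(M(E) + N) - 9777 = (-33 - 14302) - 9777 = -14335 - 9777 = -24112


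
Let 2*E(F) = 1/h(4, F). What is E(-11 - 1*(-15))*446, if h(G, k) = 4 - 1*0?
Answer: 223/4 ≈ 55.750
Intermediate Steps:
h(G, k) = 4 (h(G, k) = 4 + 0 = 4)
E(F) = ⅛ (E(F) = (½)/4 = (½)*(¼) = ⅛)
E(-11 - 1*(-15))*446 = (⅛)*446 = 223/4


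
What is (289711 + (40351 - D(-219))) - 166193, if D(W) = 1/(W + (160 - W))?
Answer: 26219039/160 ≈ 1.6387e+5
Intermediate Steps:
D(W) = 1/160
(289711 + (40351 - D(-219))) - 166193 = (289711 + (40351 - 1*1/160)) - 166193 = (289711 + (40351 - 1/160)) - 166193 = (289711 + 6456159/160) - 166193 = 52809919/160 - 166193 = 26219039/160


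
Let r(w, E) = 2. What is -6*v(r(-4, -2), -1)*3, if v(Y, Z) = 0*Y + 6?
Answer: -108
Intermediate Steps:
v(Y, Z) = 6 (v(Y, Z) = 0 + 6 = 6)
-6*v(r(-4, -2), -1)*3 = -6*6*3 = -36*3 = -108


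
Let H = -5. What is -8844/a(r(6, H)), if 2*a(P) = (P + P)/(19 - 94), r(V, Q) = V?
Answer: 110550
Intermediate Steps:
a(P) = -P/75 (a(P) = ((P + P)/(19 - 94))/2 = ((2*P)/(-75))/2 = (-2*P/75)/2 = -P/75)
-8844/a(r(6, H)) = -8844/((-1/75*6)) = -8844/(-2/25) = -8844*(-25/2) = 110550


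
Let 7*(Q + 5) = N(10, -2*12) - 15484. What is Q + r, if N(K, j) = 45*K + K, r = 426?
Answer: -12077/7 ≈ -1725.3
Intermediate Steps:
N(K, j) = 46*K
Q = -15059/7 (Q = -5 + (46*10 - 15484)/7 = -5 + (460 - 15484)/7 = -5 + (⅐)*(-15024) = -5 - 15024/7 = -15059/7 ≈ -2151.3)
Q + r = -15059/7 + 426 = -12077/7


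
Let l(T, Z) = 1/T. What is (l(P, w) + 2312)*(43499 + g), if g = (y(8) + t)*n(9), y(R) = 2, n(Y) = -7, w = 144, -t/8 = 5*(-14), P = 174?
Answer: 15916564285/174 ≈ 9.1475e+7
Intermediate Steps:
t = 560 (t = -40*(-14) = -8*(-70) = 560)
g = -3934 (g = (2 + 560)*(-7) = 562*(-7) = -3934)
(l(P, w) + 2312)*(43499 + g) = (1/174 + 2312)*(43499 - 3934) = (1/174 + 2312)*39565 = (402289/174)*39565 = 15916564285/174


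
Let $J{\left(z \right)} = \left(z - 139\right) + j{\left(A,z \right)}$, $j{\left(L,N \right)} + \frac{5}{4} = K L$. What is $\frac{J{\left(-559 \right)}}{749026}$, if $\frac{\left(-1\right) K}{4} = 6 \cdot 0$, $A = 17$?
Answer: $- \frac{2797}{2996104} \approx -0.00093355$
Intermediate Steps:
$K = 0$ ($K = - 4 \cdot 6 \cdot 0 = \left(-4\right) 0 = 0$)
$j{\left(L,N \right)} = - \frac{5}{4}$ ($j{\left(L,N \right)} = - \frac{5}{4} + 0 L = - \frac{5}{4} + 0 = - \frac{5}{4}$)
$J{\left(z \right)} = - \frac{561}{4} + z$ ($J{\left(z \right)} = \left(z - 139\right) - \frac{5}{4} = \left(-139 + z\right) - \frac{5}{4} = - \frac{561}{4} + z$)
$\frac{J{\left(-559 \right)}}{749026} = \frac{- \frac{561}{4} - 559}{749026} = \left(- \frac{2797}{4}\right) \frac{1}{749026} = - \frac{2797}{2996104}$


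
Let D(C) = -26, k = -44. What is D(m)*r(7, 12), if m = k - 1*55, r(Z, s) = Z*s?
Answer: -2184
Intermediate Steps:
m = -99 (m = -44 - 1*55 = -44 - 55 = -99)
D(m)*r(7, 12) = -182*12 = -26*84 = -2184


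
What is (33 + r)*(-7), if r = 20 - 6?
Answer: -329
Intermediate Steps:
r = 14
(33 + r)*(-7) = (33 + 14)*(-7) = 47*(-7) = -329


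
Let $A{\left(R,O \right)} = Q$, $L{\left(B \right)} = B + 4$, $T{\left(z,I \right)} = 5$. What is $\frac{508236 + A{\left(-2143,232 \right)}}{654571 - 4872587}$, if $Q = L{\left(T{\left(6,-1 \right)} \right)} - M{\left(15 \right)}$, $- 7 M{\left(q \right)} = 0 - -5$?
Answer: $- \frac{444715}{3690764} \approx -0.12049$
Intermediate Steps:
$M{\left(q \right)} = - \frac{5}{7}$ ($M{\left(q \right)} = - \frac{0 - -5}{7} = - \frac{0 + 5}{7} = \left(- \frac{1}{7}\right) 5 = - \frac{5}{7}$)
$L{\left(B \right)} = 4 + B$
$Q = \frac{68}{7}$ ($Q = \left(4 + 5\right) - - \frac{5}{7} = 9 + \frac{5}{7} = \frac{68}{7} \approx 9.7143$)
$A{\left(R,O \right)} = \frac{68}{7}$
$\frac{508236 + A{\left(-2143,232 \right)}}{654571 - 4872587} = \frac{508236 + \frac{68}{7}}{654571 - 4872587} = \frac{3557720}{7 \left(-4218016\right)} = \frac{3557720}{7} \left(- \frac{1}{4218016}\right) = - \frac{444715}{3690764}$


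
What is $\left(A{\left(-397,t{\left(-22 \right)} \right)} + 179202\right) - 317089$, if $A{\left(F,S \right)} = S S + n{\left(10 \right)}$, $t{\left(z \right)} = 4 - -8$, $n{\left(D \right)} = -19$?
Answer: $-137762$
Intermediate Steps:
$t{\left(z \right)} = 12$ ($t{\left(z \right)} = 4 + 8 = 12$)
$A{\left(F,S \right)} = -19 + S^{2}$ ($A{\left(F,S \right)} = S S - 19 = S^{2} - 19 = -19 + S^{2}$)
$\left(A{\left(-397,t{\left(-22 \right)} \right)} + 179202\right) - 317089 = \left(\left(-19 + 12^{2}\right) + 179202\right) - 317089 = \left(\left(-19 + 144\right) + 179202\right) - 317089 = \left(125 + 179202\right) - 317089 = 179327 - 317089 = -137762$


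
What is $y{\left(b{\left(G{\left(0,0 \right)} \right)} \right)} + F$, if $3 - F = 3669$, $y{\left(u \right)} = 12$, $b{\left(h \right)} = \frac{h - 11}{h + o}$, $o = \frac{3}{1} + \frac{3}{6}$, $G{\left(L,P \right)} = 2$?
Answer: $-3654$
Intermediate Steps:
$o = \frac{7}{2}$ ($o = 3 \cdot 1 + 3 \cdot \frac{1}{6} = 3 + \frac{1}{2} = \frac{7}{2} \approx 3.5$)
$b{\left(h \right)} = \frac{-11 + h}{\frac{7}{2} + h}$ ($b{\left(h \right)} = \frac{h - 11}{h + \frac{7}{2}} = \frac{-11 + h}{\frac{7}{2} + h}$)
$F = -3666$ ($F = 3 - 3669 = -3666$)
$y{\left(b{\left(G{\left(0,0 \right)} \right)} \right)} + F = 12 - 3666 = -3654$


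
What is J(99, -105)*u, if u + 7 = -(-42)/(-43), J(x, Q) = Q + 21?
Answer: 28812/43 ≈ 670.05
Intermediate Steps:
J(x, Q) = 21 + Q
u = -343/43 (u = -7 - (-42)/(-43) = -7 - (-42)*(-1)/43 = -7 - 1*42/43 = -7 - 42/43 = -343/43 ≈ -7.9767)
J(99, -105)*u = (21 - 105)*(-343/43) = -84*(-343/43) = 28812/43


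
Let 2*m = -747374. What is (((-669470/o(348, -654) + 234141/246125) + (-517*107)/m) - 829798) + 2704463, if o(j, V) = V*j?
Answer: 19620737284074961233257/10466240630323500 ≈ 1.8747e+6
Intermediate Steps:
m = -373687 (m = (1/2)*(-747374) = -373687)
(((-669470/o(348, -654) + 234141/246125) + (-517*107)/m) - 829798) + 2704463 = (((-669470/((-654*348)) + 234141/246125) - 517*107/(-373687)) - 829798) + 2704463 = (((-669470/(-227592) + 234141*(1/246125)) - 55319*(-1/373687)) - 829798) + 2704463 = (((-669470*(-1/227592) + 234141/246125) + 55319/373687) - 829798) + 2704463 = (((334735/113796 + 234141/246125) + 55319/373687) - 829798) + 2704463 = ((109030961111/28008040500 + 55319/373687) - 829798) + 2704463 = (42292829557105757/10466240630323500 - 829798) + 2704463 = -8684823249731622547243/10466240630323500 + 2704463 = 19620737284074961233257/10466240630323500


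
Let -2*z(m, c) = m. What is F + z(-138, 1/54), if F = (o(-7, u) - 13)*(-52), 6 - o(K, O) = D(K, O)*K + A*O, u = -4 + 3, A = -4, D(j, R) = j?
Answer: 3189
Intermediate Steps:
z(m, c) = -m/2
u = -1
o(K, O) = 6 - K**2 + 4*O (o(K, O) = 6 - (K*K - 4*O) = 6 - (K**2 - 4*O) = 6 + (-K**2 + 4*O) = 6 - K**2 + 4*O)
F = 3120 (F = ((6 - 1*(-7)**2 + 4*(-1)) - 13)*(-52) = ((6 - 1*49 - 4) - 13)*(-52) = ((6 - 49 - 4) - 13)*(-52) = (-47 - 13)*(-52) = -60*(-52) = 3120)
F + z(-138, 1/54) = 3120 - 1/2*(-138) = 3120 + 69 = 3189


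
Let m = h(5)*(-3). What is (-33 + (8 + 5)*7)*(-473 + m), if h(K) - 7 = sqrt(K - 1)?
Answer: -29000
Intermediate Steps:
h(K) = 7 + sqrt(-1 + K) (h(K) = 7 + sqrt(K - 1) = 7 + sqrt(-1 + K))
m = -27 (m = (7 + sqrt(-1 + 5))*(-3) = (7 + sqrt(4))*(-3) = (7 + 2)*(-3) = 9*(-3) = -27)
(-33 + (8 + 5)*7)*(-473 + m) = (-33 + (8 + 5)*7)*(-473 - 27) = (-33 + 13*7)*(-500) = (-33 + 91)*(-500) = 58*(-500) = -29000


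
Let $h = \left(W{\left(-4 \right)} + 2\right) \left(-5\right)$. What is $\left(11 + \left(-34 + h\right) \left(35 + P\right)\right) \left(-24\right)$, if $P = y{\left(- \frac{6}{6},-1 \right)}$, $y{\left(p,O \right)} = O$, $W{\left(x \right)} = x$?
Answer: $19320$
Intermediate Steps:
$P = -1$
$h = 10$ ($h = \left(-4 + 2\right) \left(-5\right) = \left(-2\right) \left(-5\right) = 10$)
$\left(11 + \left(-34 + h\right) \left(35 + P\right)\right) \left(-24\right) = \left(11 + \left(-34 + 10\right) \left(35 - 1\right)\right) \left(-24\right) = \left(11 - 816\right) \left(-24\right) = \left(-805\right) \left(-24\right) = 19320$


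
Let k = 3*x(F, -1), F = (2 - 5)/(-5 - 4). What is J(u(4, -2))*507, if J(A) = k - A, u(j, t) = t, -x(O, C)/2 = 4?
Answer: -11154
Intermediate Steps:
F = 1/3 (F = -3/(-9) = -3*(-1/9) = 1/3 ≈ 0.33333)
x(O, C) = -8 (x(O, C) = -2*4 = -8)
k = -24 (k = 3*(-8) = -24)
J(A) = -24 - A
J(u(4, -2))*507 = (-24 - 1*(-2))*507 = (-24 + 2)*507 = -22*507 = -11154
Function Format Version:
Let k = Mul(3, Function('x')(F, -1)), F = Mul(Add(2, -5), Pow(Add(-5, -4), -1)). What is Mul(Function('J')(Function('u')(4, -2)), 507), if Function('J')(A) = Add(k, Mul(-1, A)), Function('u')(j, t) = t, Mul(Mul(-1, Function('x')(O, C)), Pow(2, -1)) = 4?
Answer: -11154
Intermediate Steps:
F = Rational(1, 3) (F = Mul(-3, Pow(-9, -1)) = Mul(-3, Rational(-1, 9)) = Rational(1, 3) ≈ 0.33333)
Function('x')(O, C) = -8 (Function('x')(O, C) = Mul(-2, 4) = -8)
k = -24 (k = Mul(3, -8) = -24)
Function('J')(A) = Add(-24, Mul(-1, A))
Mul(Function('J')(Function('u')(4, -2)), 507) = Mul(Add(-24, Mul(-1, -2)), 507) = Mul(Add(-24, 2), 507) = Mul(-22, 507) = -11154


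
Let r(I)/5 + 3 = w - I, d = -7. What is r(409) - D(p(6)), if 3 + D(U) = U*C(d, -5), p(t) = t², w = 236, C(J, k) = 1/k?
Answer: -4349/5 ≈ -869.80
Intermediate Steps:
r(I) = 1165 - 5*I (r(I) = -15 + 5*(236 - I) = -15 + (1180 - 5*I) = 1165 - 5*I)
D(U) = -3 - U/5 (D(U) = -3 + U/(-5) = -3 + U*(-⅕) = -3 - U/5)
r(409) - D(p(6)) = (1165 - 5*409) - (-3 - ⅕*6²) = (1165 - 2045) - (-3 - ⅕*36) = -880 - (-3 - 36/5) = -880 - 1*(-51/5) = -880 + 51/5 = -4349/5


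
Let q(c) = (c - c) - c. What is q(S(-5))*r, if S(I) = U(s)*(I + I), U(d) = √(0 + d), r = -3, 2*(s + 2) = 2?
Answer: -30*I ≈ -30.0*I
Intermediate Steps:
s = -1 (s = -2 + (½)*2 = -2 + 1 = -1)
U(d) = √d
S(I) = 2*I*I (S(I) = √(-1)*(I + I) = I*(2*I) = 2*I*I)
q(c) = -c (q(c) = 0 - c = -c)
q(S(-5))*r = -2*I*(-5)*(-3) = -(-10)*I*(-3) = (10*I)*(-3) = -30*I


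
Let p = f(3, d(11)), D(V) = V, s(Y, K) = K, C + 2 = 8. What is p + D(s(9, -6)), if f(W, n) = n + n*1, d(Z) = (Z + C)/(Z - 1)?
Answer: -13/5 ≈ -2.6000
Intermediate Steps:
C = 6 (C = -2 + 8 = 6)
d(Z) = (6 + Z)/(-1 + Z) (d(Z) = (Z + 6)/(Z - 1) = (6 + Z)/(-1 + Z))
f(W, n) = 2*n (f(W, n) = n + n = 2*n)
p = 17/5 (p = 2*((6 + 11)/(-1 + 11)) = 2*(17/10) = 17/5 ≈ 3.4000)
p + D(s(9, -6)) = 17/5 - 6 = -13/5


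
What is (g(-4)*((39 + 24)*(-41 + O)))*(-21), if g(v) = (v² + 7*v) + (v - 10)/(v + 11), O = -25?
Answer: -1222452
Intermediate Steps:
g(v) = v² + 7*v + (-10 + v)/(11 + v) (g(v) = (v² + 7*v) + (-10 + v)/(11 + v) = v² + 7*v + (-10 + v)/(11 + v))
(g(-4)*((39 + 24)*(-41 + O)))*(-21) = (((-10 + (-4)³ + 18*(-4)² + 78*(-4))/(11 - 4))*((39 + 24)*(-41 - 25)))*(-21) = (((-10 - 64 + 18*16 - 312)/7)*(63*(-66)))*(-21) = (((-10 - 64 + 288 - 312)/7)*(-4158))*(-21) = (((⅐)*(-98))*(-4158))*(-21) = -14*(-4158)*(-21) = 58212*(-21) = -1222452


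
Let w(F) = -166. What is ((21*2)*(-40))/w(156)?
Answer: 840/83 ≈ 10.120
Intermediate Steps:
((21*2)*(-40))/w(156) = ((21*2)*(-40))/(-166) = (42*(-40))*(-1/166) = -1680*(-1/166) = 840/83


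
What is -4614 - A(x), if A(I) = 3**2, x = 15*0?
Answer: -4623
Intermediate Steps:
x = 0
A(I) = 9
-4614 - A(x) = -4614 - 1*9 = -4614 - 9 = -4623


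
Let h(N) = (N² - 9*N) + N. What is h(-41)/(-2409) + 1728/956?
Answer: 560537/575751 ≈ 0.97358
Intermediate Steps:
h(N) = N² - 8*N
h(-41)/(-2409) + 1728/956 = -41*(-8 - 41)/(-2409) + 1728/956 = -41*(-49)*(-1/2409) + 1728*(1/956) = 2009*(-1/2409) + 432/239 = -2009/2409 + 432/239 = 560537/575751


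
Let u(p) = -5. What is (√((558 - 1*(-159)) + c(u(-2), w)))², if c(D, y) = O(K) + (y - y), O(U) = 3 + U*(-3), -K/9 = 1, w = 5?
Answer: 747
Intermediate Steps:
K = -9 (K = -9*1 = -9)
O(U) = 3 - 3*U
c(D, y) = 30 (c(D, y) = (3 - 3*(-9)) + (y - y) = (3 + 27) + 0 = 30 + 0 = 30)
(√((558 - 1*(-159)) + c(u(-2), w)))² = (√((558 - 1*(-159)) + 30))² = (√((558 + 159) + 30))² = (√(717 + 30))² = (√747)² = (3*√83)² = 747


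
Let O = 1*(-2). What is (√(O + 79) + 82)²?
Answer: (82 + √77)² ≈ 8240.1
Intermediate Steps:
O = -2
(√(O + 79) + 82)² = (√(-2 + 79) + 82)² = (√77 + 82)² = (82 + √77)²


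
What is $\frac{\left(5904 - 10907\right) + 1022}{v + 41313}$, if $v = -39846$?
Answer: $- \frac{1327}{489} \approx -2.7137$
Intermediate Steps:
$\frac{\left(5904 - 10907\right) + 1022}{v + 41313} = \frac{\left(5904 - 10907\right) + 1022}{-39846 + 41313} = \frac{-5003 + 1022}{1467} = \left(-3981\right) \frac{1}{1467} = - \frac{1327}{489}$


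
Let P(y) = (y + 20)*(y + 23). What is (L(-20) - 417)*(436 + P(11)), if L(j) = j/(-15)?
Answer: -1858030/3 ≈ -6.1934e+5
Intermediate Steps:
L(j) = -j/15 (L(j) = j*(-1/15) = -j/15)
P(y) = (20 + y)*(23 + y)
(L(-20) - 417)*(436 + P(11)) = (-1/15*(-20) - 417)*(436 + (460 + 11² + 43*11)) = (4/3 - 417)*(436 + (460 + 121 + 473)) = -1247*(436 + 1054)/3 = -1247/3*1490 = -1858030/3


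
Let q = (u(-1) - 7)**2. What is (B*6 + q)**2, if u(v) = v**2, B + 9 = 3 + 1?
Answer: 36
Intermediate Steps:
B = -5 (B = -9 + (3 + 1) = -9 + 4 = -5)
q = 36 (q = ((-1)**2 - 7)**2 = (1 - 7)**2 = (-6)**2 = 36)
(B*6 + q)**2 = (-5*6 + 36)**2 = (-30 + 36)**2 = 6**2 = 36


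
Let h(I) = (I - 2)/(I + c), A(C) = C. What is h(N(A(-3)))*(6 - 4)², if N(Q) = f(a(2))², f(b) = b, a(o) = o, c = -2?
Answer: 4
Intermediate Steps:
N(Q) = 4 (N(Q) = 2² = 4)
h(I) = 1 (h(I) = (I - 2)/(I - 2) = (-2 + I)/(-2 + I) = 1)
h(N(A(-3)))*(6 - 4)² = 1*(6 - 4)² = 1*2² = 1*4 = 4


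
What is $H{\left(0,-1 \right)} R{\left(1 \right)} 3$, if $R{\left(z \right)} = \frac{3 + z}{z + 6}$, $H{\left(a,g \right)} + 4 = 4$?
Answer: $0$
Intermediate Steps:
$H{\left(a,g \right)} = 0$ ($H{\left(a,g \right)} = -4 + 4 = 0$)
$R{\left(z \right)} = \frac{3 + z}{6 + z}$
$H{\left(0,-1 \right)} R{\left(1 \right)} 3 = 0 \frac{3 + 1}{6 + 1} \cdot 3 = 0 \cdot \frac{1}{7} \cdot 4 \cdot 3 = 0 \cdot \frac{4}{7} \cdot 3 = 0 \cdot 3 = 0$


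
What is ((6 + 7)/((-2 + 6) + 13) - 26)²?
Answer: 184041/289 ≈ 636.82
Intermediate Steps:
((6 + 7)/((-2 + 6) + 13) - 26)² = (13/(4 + 13) - 26)² = (13/17 - 26)² = (-429/17)² = 184041/289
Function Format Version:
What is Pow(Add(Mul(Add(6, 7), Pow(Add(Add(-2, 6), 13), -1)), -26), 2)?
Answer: Rational(184041, 289) ≈ 636.82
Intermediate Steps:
Pow(Add(Mul(Add(6, 7), Pow(Add(Add(-2, 6), 13), -1)), -26), 2) = Pow(Add(Mul(13, Pow(Add(4, 13), -1)), -26), 2) = Pow(Add(Mul(13, Pow(17, -1)), -26), 2) = Pow(Add(Mul(13, Rational(1, 17)), -26), 2) = Pow(Add(Rational(13, 17), -26), 2) = Pow(Rational(-429, 17), 2) = Rational(184041, 289)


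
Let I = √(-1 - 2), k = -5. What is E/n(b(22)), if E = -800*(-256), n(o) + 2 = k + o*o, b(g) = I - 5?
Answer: 40960*I/(2*√3 + 3*I) ≈ 5851.4 + 6756.6*I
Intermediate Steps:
I = I*√3 (I = √(-3) = I*√3 ≈ 1.732*I)
b(g) = -5 + I*√3 (b(g) = I*√3 - 5 = -5 + I*√3)
n(o) = -7 + o² (n(o) = -2 + (-5 + o*o) = -2 + (-5 + o²) = -7 + o²)
E = 204800
E/n(b(22)) = 204800/(-7 + (-5 + I*√3)²)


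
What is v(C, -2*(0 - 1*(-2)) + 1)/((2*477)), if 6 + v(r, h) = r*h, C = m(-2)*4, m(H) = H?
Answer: 1/53 ≈ 0.018868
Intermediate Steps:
C = -8 (C = -2*4 = -8)
v(r, h) = -6 + h*r (v(r, h) = -6 + r*h = -6 + h*r)
v(C, -2*(0 - 1*(-2)) + 1)/((2*477)) = (-6 + (-2*(0 - 1*(-2)) + 1)*(-8))/((2*477)) = (-6 + (-2*(0 + 2) + 1)*(-8))/954 = (-6 + (-2*2 + 1)*(-8))*(1/954) = (-6 + (-4 + 1)*(-8))*(1/954) = (-6 - 3*(-8))*(1/954) = (-6 + 24)*(1/954) = 18*(1/954) = 1/53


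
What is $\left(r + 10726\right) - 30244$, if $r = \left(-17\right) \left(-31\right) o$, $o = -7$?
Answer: $-23207$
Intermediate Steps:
$r = -3689$ ($r = \left(-17\right) \left(-31\right) \left(-7\right) = 527 \left(-7\right) = -3689$)
$\left(r + 10726\right) - 30244 = \left(-3689 + 10726\right) - 30244 = 7037 - 30244 = -23207$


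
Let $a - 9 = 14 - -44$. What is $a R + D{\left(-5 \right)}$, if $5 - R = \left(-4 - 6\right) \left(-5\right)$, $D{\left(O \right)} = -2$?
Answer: $-3017$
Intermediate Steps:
$a = 67$ ($a = 9 + \left(14 - -44\right) = 9 + \left(14 + 44\right) = 9 + 58 = 67$)
$R = -45$ ($R = 5 - \left(-4 - 6\right) \left(-5\right) = 5 - \left(-10\right) \left(-5\right) = 5 - 50 = -45$)
$a R + D{\left(-5 \right)} = 67 \left(-45\right) - 2 = -3015 - 2 = -3017$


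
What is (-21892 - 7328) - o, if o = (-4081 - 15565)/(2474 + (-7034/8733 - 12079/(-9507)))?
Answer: -2000457003798078/68480516921 ≈ -29212.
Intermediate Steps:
o = -543700633542/68480516921 (o = -19646/(2474 + (-7034*1/8733 - 12079*(-1/9507))) = -19646/(2474 + (-7034/8733 + 12079/9507)) = -19646/(2474 + 12871223/27674877) = -19646/68480516921/27674877 = -19646*27674877/68480516921 = -543700633542/68480516921 ≈ -7.9395)
(-21892 - 7328) - o = (-21892 - 7328) - 1*(-543700633542/68480516921) = -29220 + 543700633542/68480516921 = -2000457003798078/68480516921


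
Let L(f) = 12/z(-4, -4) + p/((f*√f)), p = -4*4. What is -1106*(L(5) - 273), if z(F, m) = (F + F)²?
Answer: 2413845/8 + 17696*√5/25 ≈ 3.0331e+5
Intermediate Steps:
z(F, m) = 4*F² (z(F, m) = (2*F)² = 4*F²)
p = -16
L(f) = 3/16 - 16/f^(3/2) (L(f) = 12/((4*(-4)²)) - 16/f^(3/2) = 12/((4*16)) - 16/f^(3/2) = 12/64 - 16/f^(3/2) = 12*(1/64) - 16/f^(3/2) = 3/16 - 16/f^(3/2))
-1106*(L(5) - 273) = -1106*((3/16 - 16*√5/25) - 273) = -1106*(-4365/16 - 16*√5/25) = 2413845/8 + 17696*√5/25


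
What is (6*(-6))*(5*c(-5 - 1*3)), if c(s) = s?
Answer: 1440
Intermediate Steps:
(6*(-6))*(5*c(-5 - 1*3)) = (6*(-6))*(5*(-5 - 1*3)) = -180*(-5 - 3) = -180*(-8) = -36*(-40) = 1440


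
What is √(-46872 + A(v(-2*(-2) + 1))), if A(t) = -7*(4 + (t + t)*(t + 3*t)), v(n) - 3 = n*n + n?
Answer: 2*I*√26971 ≈ 328.46*I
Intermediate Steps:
v(n) = 3 + n + n² (v(n) = 3 + (n*n + n) = 3 + (n² + n) = 3 + (n + n²) = 3 + n + n²)
A(t) = -28 - 56*t² (A(t) = -7*(4 + (2*t)*(4*t)) = -7*(4 + 8*t²) = -28 - 56*t²)
√(-46872 + A(v(-2*(-2) + 1))) = √(-46872 + (-28 - 56*(3 + (-2*(-2) + 1) + (-2*(-2) + 1)²)²)) = √(-46872 + (-28 - 56*(3 + (4 + 1) + (4 + 1)²)²)) = √(-46872 + (-28 - 56*(3 + 5 + 5²)²)) = √(-46872 + (-28 - 56*(3 + 5 + 25)²)) = √(-46872 + (-28 - 56*33²)) = √(-46872 + (-28 - 56*1089)) = √(-46872 + (-28 - 60984)) = √(-46872 - 61012) = √(-107884) = 2*I*√26971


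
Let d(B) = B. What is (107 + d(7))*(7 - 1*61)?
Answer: -6156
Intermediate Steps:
(107 + d(7))*(7 - 1*61) = (107 + 7)*(7 - 1*61) = 114*(7 - 61) = 114*(-54) = -6156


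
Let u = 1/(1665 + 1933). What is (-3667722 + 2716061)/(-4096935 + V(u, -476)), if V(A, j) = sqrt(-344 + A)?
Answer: 14028217946007930/60391985267659261 + 951661*I*sqrt(4453284178)/60391985267659261 ≈ 0.23229 + 1.0516e-6*I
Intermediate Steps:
u = 1/3598 ≈ 0.00027793
(-3667722 + 2716061)/(-4096935 + V(u, -476)) = (-3667722 + 2716061)/(-4096935 + sqrt(-344 + 1/3598)) = -951661/(-4096935 + sqrt(-1237711/3598)) = -951661/(-4096935 + I*sqrt(4453284178)/3598)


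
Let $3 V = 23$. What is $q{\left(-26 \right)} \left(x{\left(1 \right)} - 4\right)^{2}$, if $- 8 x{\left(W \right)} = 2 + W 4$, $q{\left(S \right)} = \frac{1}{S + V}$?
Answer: $- \frac{1083}{880} \approx -1.2307$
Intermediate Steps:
$V = \frac{23}{3}$ ($V = \frac{1}{3} \cdot 23 = \frac{23}{3} \approx 7.6667$)
$q{\left(S \right)} = \frac{1}{\frac{23}{3} + S}$ ($q{\left(S \right)} = \frac{1}{S + \frac{23}{3}} = \frac{1}{\frac{23}{3} + S}$)
$x{\left(W \right)} = - \frac{1}{4} - \frac{W}{2}$ ($x{\left(W \right)} = - \frac{2 + W 4}{8} = - \frac{2 + 4 W}{8} = - \frac{1}{4} - \frac{W}{2}$)
$q{\left(-26 \right)} \left(x{\left(1 \right)} - 4\right)^{2} = \frac{3}{23 + 3 \left(-26\right)} \left(\left(- \frac{1}{4} - \frac{1}{2}\right) - 4\right)^{2} = \frac{3}{23 - 78} \left(\left(- \frac{1}{4} - \frac{1}{2}\right) - 4\right)^{2} = \frac{3}{-55} \left(- \frac{3}{4} - 4\right)^{2} = 3 \left(- \frac{1}{55}\right) \left(- \frac{19}{4}\right)^{2} = \left(- \frac{3}{55}\right) \frac{361}{16} = - \frac{1083}{880}$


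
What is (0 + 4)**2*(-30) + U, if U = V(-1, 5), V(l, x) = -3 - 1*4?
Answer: -487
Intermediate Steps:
V(l, x) = -7 (V(l, x) = -3 - 4 = -7)
U = -7
(0 + 4)**2*(-30) + U = (0 + 4)**2*(-30) - 7 = 4**2*(-30) - 7 = 16*(-30) - 7 = -480 - 7 = -487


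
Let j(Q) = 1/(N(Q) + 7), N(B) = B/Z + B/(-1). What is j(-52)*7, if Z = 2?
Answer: 7/33 ≈ 0.21212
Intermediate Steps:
N(B) = -B/2 (N(B) = B/2 + B/(-1) = B*(½) + B*(-1) = B/2 - B = -B/2)
j(Q) = 1/(7 - Q/2) (j(Q) = 1/(-Q/2 + 7) = 1/(7 - Q/2))
j(-52)*7 = (2/(14 - 1*(-52)))*7 = (2/(14 + 52))*7 = (2/66)*7 = (2*(1/66))*7 = (1/33)*7 = 7/33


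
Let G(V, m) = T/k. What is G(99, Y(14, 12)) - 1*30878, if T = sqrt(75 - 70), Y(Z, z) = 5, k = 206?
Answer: -30878 + sqrt(5)/206 ≈ -30878.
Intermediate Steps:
T = sqrt(5) ≈ 2.2361
G(V, m) = sqrt(5)/206
G(99, Y(14, 12)) - 1*30878 = sqrt(5)/206 - 1*30878 = sqrt(5)/206 - 30878 = -30878 + sqrt(5)/206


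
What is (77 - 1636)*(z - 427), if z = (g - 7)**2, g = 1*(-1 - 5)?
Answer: 402222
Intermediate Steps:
g = -6 (g = 1*(-6) = -6)
z = 169 (z = (-6 - 7)**2 = (-13)**2 = 169)
(77 - 1636)*(z - 427) = (77 - 1636)*(169 - 427) = -1559*(-258) = 402222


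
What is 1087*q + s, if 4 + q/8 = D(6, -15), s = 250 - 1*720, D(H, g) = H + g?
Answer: -113518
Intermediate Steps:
s = -470 (s = 250 - 720 = -470)
q = -104 (q = -32 + 8*(6 - 15) = -32 + 8*(-9) = -32 - 72 = -104)
1087*q + s = 1087*(-104) - 470 = -113048 - 470 = -113518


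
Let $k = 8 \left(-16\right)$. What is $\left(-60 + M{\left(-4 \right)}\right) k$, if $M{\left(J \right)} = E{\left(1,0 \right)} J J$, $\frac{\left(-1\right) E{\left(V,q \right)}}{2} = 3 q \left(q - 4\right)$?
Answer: $7680$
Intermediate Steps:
$E{\left(V,q \right)} = - 6 q \left(-4 + q\right)$ ($E{\left(V,q \right)} = - 2 \cdot 3 q \left(q - 4\right) = - 2 \cdot 3 q \left(-4 + q\right) = - 6 q \left(-4 + q\right)$)
$M{\left(J \right)} = 0$ ($M{\left(J \right)} = 6 \cdot 0 \left(4 - 0\right) J J = 6 \cdot 0 \left(4 + 0\right) J J = 6 \cdot 0 \cdot 4 J J = 0 J J = 0 J = 0$)
$k = -128$
$\left(-60 + M{\left(-4 \right)}\right) k = \left(-60 + 0\right) \left(-128\right) = \left(-60\right) \left(-128\right) = 7680$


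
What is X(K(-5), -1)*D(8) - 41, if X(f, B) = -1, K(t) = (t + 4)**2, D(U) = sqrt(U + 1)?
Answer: -44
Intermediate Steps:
D(U) = sqrt(1 + U)
K(t) = (4 + t)**2
X(K(-5), -1)*D(8) - 41 = -sqrt(1 + 8) - 41 = -sqrt(9) - 41 = -1*3 - 41 = -3 - 41 = -44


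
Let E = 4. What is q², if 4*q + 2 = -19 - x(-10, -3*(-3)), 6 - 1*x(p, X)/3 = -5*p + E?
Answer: 15129/16 ≈ 945.56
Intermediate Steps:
x(p, X) = 6 + 15*p (x(p, X) = 18 - 3*(-5*p + 4) = 18 - 3*(4 - 5*p) = 18 + (-12 + 15*p) = 6 + 15*p)
q = 123/4 (q = -½ + (-19 - (6 + 15*(-10)))/4 = -½ + (-19 - (6 - 150))/4 = -½ + (-19 - 1*(-144))/4 = -½ + (-19 + 144)/4 = -½ + (¼)*125 = -½ + 125/4 = 123/4 ≈ 30.750)
q² = (123/4)² = 15129/16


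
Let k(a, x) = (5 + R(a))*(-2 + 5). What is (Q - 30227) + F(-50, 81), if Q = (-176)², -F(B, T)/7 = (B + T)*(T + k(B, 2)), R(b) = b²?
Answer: -1647583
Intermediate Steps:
k(a, x) = 15 + 3*a² (k(a, x) = (5 + a²)*(-2 + 5) = (5 + a²)*3 = 15 + 3*a²)
F(B, T) = -7*(B + T)*(15 + T + 3*B²) (F(B, T) = -7*(B + T)*(T + (15 + 3*B²)) = -7*(B + T)*(15 + T + 3*B²))
Q = 30976
(Q - 30227) + F(-50, 81) = (30976 - 30227) + (-7*81² - 21*(-50)*(5 + (-50)²) - 21*81*(5 + (-50)²) - 7*(-50)*81) = 749 + (-7*6561 - 21*(-50)*(5 + 2500) - 21*81*(5 + 2500) + 28350) = 749 + (-45927 - 21*(-50)*2505 - 21*81*2505 + 28350) = 749 + (-45927 + 2630250 - 4261005 + 28350) = 749 - 1648332 = -1647583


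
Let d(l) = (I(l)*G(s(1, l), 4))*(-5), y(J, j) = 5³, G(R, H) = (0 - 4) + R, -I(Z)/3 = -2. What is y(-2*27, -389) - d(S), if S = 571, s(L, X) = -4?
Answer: -115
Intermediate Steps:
I(Z) = 6 (I(Z) = -3*(-2) = 6)
G(R, H) = -4 + R
y(J, j) = 125
d(l) = 240 (d(l) = (6*(-4 - 4))*(-5) = (6*(-8))*(-5) = -48*(-5) = 240)
y(-2*27, -389) - d(S) = 125 - 1*240 = 125 - 240 = -115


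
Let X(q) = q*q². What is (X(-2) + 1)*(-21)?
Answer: 147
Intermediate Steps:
X(q) = q³
(X(-2) + 1)*(-21) = ((-2)³ + 1)*(-21) = (-8 + 1)*(-21) = -7*(-21) = 147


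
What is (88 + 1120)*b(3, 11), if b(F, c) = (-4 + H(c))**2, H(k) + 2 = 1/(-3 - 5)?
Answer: 362551/8 ≈ 45319.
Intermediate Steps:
H(k) = -17/8 (H(k) = -2 + 1/(-3 - 5) = -2 + 1/(-8) = -2 - 1/8 = -17/8)
b(F, c) = 2401/64 (b(F, c) = (-4 - 17/8)**2 = (-49/8)**2 = 2401/64)
(88 + 1120)*b(3, 11) = (88 + 1120)*(2401/64) = 1208*(2401/64) = 362551/8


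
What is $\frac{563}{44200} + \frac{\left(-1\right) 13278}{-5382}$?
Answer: $\frac{7563047}{3049800} \approx 2.4799$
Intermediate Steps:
$\frac{563}{44200} + \frac{\left(-1\right) 13278}{-5382} = 563 \cdot \frac{1}{44200} - - \frac{2213}{897} = \frac{563}{44200} + \frac{2213}{897} = \frac{7563047}{3049800}$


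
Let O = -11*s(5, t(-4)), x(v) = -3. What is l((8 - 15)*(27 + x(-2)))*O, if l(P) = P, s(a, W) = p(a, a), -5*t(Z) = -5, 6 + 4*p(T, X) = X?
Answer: -462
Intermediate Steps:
p(T, X) = -3/2 + X/4
t(Z) = 1 (t(Z) = -⅕*(-5) = 1)
s(a, W) = -3/2 + a/4
O = 11/4 (O = -11*(-3/2 + (¼)*5) = -11*(-3/2 + 5/4) = -11*(-¼) = 11/4 ≈ 2.7500)
l((8 - 15)*(27 + x(-2)))*O = ((8 - 15)*(27 - 3))*(11/4) = -7*24*(11/4) = -168*11/4 = -462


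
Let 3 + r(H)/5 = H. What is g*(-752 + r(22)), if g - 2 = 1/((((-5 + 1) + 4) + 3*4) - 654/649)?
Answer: -3266823/2378 ≈ -1373.8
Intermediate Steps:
r(H) = -15 + 5*H
g = 14917/7134 (g = 2 + 1/((((-5 + 1) + 4) + 3*4) - 654/649) = 2 + 1/(((-4 + 4) + 12) - 654*1/649) = 2 + 1/((0 + 12) - 654/649) = 2 + 1/(12 - 654/649) = 2 + 1/(7134/649) = 2 + 649/7134 = 14917/7134 ≈ 2.0910)
g*(-752 + r(22)) = 14917*(-752 + (-15 + 5*22))/7134 = 14917*(-752 + (-15 + 110))/7134 = 14917*(-752 + 95)/7134 = (14917/7134)*(-657) = -3266823/2378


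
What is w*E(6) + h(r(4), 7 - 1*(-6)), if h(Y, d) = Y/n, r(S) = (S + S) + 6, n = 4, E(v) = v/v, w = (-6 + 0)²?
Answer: 79/2 ≈ 39.500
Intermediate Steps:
w = 36 (w = (-6)² = 36)
E(v) = 1
r(S) = 6 + 2*S (r(S) = 2*S + 6 = 6 + 2*S)
h(Y, d) = Y/4
w*E(6) + h(r(4), 7 - 1*(-6)) = 36*1 + (6 + 2*4)/4 = 36 + (6 + 8)/4 = 36 + (¼)*14 = 36 + 7/2 = 79/2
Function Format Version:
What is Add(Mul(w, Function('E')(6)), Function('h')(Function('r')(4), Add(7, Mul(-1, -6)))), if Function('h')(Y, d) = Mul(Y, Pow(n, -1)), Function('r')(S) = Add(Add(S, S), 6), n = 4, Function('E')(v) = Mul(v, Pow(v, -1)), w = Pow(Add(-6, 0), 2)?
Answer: Rational(79, 2) ≈ 39.500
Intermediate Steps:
w = 36 (w = Pow(-6, 2) = 36)
Function('E')(v) = 1
Function('r')(S) = Add(6, Mul(2, S)) (Function('r')(S) = Add(Mul(2, S), 6) = Add(6, Mul(2, S)))
Function('h')(Y, d) = Mul(Rational(1, 4), Y) (Function('h')(Y, d) = Mul(Y, Pow(4, -1)) = Mul(Y, Rational(1, 4)) = Mul(Rational(1, 4), Y))
Add(Mul(w, Function('E')(6)), Function('h')(Function('r')(4), Add(7, Mul(-1, -6)))) = Add(Mul(36, 1), Mul(Rational(1, 4), Add(6, Mul(2, 4)))) = Add(36, Mul(Rational(1, 4), Add(6, 8))) = Add(36, Mul(Rational(1, 4), 14)) = Add(36, Rational(7, 2)) = Rational(79, 2)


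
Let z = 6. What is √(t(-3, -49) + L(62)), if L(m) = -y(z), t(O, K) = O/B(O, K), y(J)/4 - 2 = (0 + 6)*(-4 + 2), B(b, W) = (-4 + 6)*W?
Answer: √7846/14 ≈ 6.3270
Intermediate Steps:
B(b, W) = 2*W
y(J) = -40 (y(J) = 8 + 4*((0 + 6)*(-4 + 2)) = 8 + 4*(6*(-2)) = 8 + 4*(-12) = 8 - 48 = -40)
t(O, K) = O/(2*K) (t(O, K) = O/((2*K)) = O*(1/(2*K)) = O/(2*K))
L(m) = 40 (L(m) = -1*(-40) = 40)
√(t(-3, -49) + L(62)) = √((½)*(-3)/(-49) + 40) = √((½)*(-3)*(-1/49) + 40) = √(3/98 + 40) = √(3923/98) = √7846/14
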